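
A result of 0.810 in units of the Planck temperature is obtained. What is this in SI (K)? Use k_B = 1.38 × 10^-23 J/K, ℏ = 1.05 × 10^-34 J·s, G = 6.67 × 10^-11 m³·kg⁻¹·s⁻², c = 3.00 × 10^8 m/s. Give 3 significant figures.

One Planck temperature: T_P = √(ℏc⁵/G) / k_B = 1.42 × 10^32 K.
0.810 × 1.42 × 10^32 K = 1.15 × 10^32 K

1.15 × 10^32 K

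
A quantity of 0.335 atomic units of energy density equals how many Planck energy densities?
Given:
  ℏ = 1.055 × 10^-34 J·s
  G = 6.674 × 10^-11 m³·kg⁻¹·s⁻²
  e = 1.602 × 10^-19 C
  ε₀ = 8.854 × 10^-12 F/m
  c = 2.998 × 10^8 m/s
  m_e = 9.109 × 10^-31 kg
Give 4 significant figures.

atomic unit of energy density: u_au = E_h/a₀³ = m_e⁴e¹⁰/((4πε₀)⁵ℏ⁸) = 2.929 × 10^13 J/m³
Planck energy density: u_P = c⁷/(ℏG²) = 4.632 × 10^113 J/m³
0.335 × 2.929 × 10^13 / 4.632 × 10^113 = 2.118 × 10^-101

2.118 × 10^-101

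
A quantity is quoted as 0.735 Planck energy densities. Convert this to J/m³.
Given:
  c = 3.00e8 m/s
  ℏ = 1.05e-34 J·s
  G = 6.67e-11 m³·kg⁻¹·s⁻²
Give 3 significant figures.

One Planck energy density: u_P = c⁷/(ℏG²) = 4.68e113 J/m³.
0.735 × 4.68e113 J/m³ = 3.44e113 J/m³

3.44e113 J/m³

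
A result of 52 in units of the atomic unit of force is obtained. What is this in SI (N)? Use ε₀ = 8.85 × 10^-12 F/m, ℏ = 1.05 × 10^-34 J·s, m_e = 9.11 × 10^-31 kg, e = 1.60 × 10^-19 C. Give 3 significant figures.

4.33 × 10^-6 N

One atomic unit of force: F_au = E_h/a₀ = m_e²e⁶/((4πε₀)³ℏ⁴) = 8.33 × 10^-8 N.
52 × 8.33 × 10^-8 N = 4.33 × 10^-6 N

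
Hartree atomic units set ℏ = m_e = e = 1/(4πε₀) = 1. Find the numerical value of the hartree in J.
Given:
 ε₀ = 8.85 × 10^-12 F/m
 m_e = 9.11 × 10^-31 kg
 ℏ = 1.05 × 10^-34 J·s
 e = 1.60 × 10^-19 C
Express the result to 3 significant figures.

Dimensional analysis gives E_h = m_e e⁴/(4πε₀ℏ)².
  = 5.97 × 10^-106 / 1.36 × 10^-88
  = 4.38 × 10^-18 J

4.38 × 10^-18 J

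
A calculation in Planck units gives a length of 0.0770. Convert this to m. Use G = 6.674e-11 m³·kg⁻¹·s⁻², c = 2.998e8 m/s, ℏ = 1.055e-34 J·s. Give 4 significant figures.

1.245e-36 m

One Planck length: ℓ_P = √(ℏG/c³) = 1.616e-35 m.
0.0770 × 1.616e-35 m = 1.245e-36 m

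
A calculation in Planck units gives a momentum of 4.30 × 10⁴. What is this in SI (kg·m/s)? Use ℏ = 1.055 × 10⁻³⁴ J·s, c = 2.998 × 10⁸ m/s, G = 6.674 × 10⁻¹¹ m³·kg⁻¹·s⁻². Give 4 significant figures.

2.806 × 10⁵ kg·m/s

One Planck momentum: p_P = √(ℏc³/G) = 6.527 kg·m/s.
4.30 × 10⁴ × 6.527 kg·m/s = 2.806 × 10⁵ kg·m/s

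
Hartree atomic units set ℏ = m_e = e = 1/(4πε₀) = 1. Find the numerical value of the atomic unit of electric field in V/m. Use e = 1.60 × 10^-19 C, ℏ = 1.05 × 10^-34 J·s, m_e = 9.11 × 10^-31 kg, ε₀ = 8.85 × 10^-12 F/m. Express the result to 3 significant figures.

5.20 × 10^11 V/m

Dimensional analysis gives E_au = E_h/(e a₀) = m_e²e⁵/((4πε₀)³ℏ⁴).
E_h = 4.38 × 10^-18 J
a₀ = 5.26 × 10^-11 m
E_h/(e·a₀) = 5.20 × 10^11 V/m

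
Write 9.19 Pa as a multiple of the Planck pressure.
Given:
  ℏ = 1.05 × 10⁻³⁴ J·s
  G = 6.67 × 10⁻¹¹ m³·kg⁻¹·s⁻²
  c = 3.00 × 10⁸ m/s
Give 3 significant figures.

Planck pressure: p_P = c⁷/(ℏG²) = 4.68 × 10¹¹³ Pa.
9.19 / 4.68 × 10¹¹³ = 1.96 × 10⁻¹¹³

1.96 × 10⁻¹¹³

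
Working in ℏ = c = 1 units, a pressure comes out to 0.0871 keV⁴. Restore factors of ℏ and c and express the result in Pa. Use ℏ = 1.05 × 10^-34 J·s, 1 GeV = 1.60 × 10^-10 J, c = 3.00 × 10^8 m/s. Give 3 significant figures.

Pressure is [E]/[L]³ = [E]⁴/(ℏc)³.
1 GeV⁴ → 1/(ℏc)³ × (1 GeV in J)⁴ = 2.10 × 10^37 Pa.
Convert the energy scale: 0.0871 keV⁴ = 8.71 × 10^-26 GeV⁴.
Result: 8.71 × 10^-26 × 2.10 × 10^37 = 1.83 × 10^12 Pa.

1.83 × 10^12 Pa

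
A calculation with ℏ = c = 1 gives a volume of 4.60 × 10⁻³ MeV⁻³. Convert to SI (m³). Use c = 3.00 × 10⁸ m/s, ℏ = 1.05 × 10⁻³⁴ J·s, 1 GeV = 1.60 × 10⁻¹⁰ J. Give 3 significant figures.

Volume is [L]³ = [E]⁻³·(ℏc)³.
1 GeV⁻³ → (ℏc)³ × (1 GeV in J)⁻³ = 7.63 × 10⁻⁴⁸ m³.
Convert the energy scale: 4.60 × 10⁻³ MeV⁻³ = 4.60 × 10⁶ GeV⁻³.
Result: 4.60 × 10⁶ × 7.63 × 10⁻⁴⁸ = 3.51 × 10⁻⁴¹ m³.

3.51 × 10⁻⁴¹ m³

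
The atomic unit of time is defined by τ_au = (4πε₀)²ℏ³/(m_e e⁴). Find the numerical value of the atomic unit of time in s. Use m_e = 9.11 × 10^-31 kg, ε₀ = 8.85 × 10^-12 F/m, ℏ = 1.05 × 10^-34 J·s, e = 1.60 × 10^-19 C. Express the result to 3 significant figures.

2.40 × 10^-17 s

τ_au = (4πε₀)²ℏ³/(m_e e⁴)
E_h = 4.38 × 10^-18 J
ℏ/E_h = 2.40 × 10^-17 s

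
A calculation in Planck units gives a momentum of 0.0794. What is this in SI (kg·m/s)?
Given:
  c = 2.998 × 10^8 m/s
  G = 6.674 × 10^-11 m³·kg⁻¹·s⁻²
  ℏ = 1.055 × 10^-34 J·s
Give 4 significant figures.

0.5182 kg·m/s

One Planck momentum: p_P = √(ℏc³/G) = 6.527 kg·m/s.
0.0794 × 6.527 kg·m/s = 0.5182 kg·m/s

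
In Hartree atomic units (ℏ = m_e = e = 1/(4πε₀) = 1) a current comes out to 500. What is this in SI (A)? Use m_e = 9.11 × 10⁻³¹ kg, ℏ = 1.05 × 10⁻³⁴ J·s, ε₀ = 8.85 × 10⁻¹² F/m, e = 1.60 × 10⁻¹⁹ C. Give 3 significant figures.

One atomic unit of electric current: I_au = e E_h/ℏ = m_e e⁵/((4πε₀)²ℏ³) = 6.67 × 10⁻³ A.
500 × 6.67 × 10⁻³ A = 3.34 A

3.34 A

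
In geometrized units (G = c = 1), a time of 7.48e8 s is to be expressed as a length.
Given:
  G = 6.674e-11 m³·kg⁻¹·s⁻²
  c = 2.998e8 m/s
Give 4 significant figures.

2.243e17 m

Time → length via c.
7.48e8 s × (c) = 2.243e17 m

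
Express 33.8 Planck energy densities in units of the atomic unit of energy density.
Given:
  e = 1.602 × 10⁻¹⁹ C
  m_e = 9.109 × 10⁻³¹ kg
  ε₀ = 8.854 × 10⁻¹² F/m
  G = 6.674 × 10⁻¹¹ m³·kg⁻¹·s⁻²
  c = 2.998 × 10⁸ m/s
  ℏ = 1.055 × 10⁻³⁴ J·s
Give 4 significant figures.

5.345 × 10¹⁰¹

Planck energy density: u_P = c⁷/(ℏG²) = 4.632 × 10¹¹³ J/m³
atomic unit of energy density: u_au = E_h/a₀³ = m_e⁴e¹⁰/((4πε₀)⁵ℏ⁸) = 2.929 × 10¹³ J/m³
33.8 × 4.632 × 10¹¹³ / 2.929 × 10¹³ = 5.345 × 10¹⁰¹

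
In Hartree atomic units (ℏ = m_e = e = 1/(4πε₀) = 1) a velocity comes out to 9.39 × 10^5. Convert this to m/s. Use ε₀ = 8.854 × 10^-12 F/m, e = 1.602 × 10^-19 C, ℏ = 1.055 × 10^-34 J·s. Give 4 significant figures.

One atomic unit of velocity: v_au = e²/(4πε₀ℏ) = 2.186 × 10^6 m/s.
9.39 × 10^5 × 2.186 × 10^6 m/s = 2.053 × 10^12 m/s

2.053 × 10^12 m/s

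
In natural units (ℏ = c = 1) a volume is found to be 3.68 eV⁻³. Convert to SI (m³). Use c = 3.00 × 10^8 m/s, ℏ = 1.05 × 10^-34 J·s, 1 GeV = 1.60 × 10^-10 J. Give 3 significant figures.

Volume is [L]³ = [E]⁻³·(ℏc)³.
1 GeV⁻³ → (ℏc)³ × (1 GeV in J)⁻³ = 7.63 × 10^-48 m³.
Convert the energy scale: 3.68 eV⁻³ = 3.68 × 10^27 GeV⁻³.
Result: 3.68 × 10^27 × 7.63 × 10^-48 = 2.81 × 10^-20 m³.

2.81 × 10^-20 m³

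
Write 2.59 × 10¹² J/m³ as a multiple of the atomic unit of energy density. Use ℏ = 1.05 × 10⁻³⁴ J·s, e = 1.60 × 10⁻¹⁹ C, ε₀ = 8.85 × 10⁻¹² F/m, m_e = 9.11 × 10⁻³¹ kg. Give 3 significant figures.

atomic unit of energy density: u_au = E_h/a₀³ = m_e⁴e¹⁰/((4πε₀)⁵ℏ⁸) = 3.01 × 10¹³ J/m³.
2.59 × 10¹² / 3.01 × 10¹³ = 0.0860

0.0860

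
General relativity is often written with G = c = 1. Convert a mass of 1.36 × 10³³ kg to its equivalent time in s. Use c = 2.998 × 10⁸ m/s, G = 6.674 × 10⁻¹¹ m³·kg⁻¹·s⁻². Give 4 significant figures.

Mass → time via G/c³.
1.36 × 10³³ kg × (G/c³) = 3.368 × 10⁻³ s

3.368 × 10⁻³ s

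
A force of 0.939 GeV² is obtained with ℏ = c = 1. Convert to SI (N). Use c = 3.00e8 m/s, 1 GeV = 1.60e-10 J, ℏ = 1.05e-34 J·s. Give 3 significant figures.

Force is [E]/[L] = [E]²/(ℏc); restore (ℏc)⁻¹.
1 GeV² → 1/(ℏc) × (1 GeV in J)² = 8.13e5 N.
Result: 0.939 × 8.13e5 = 7.63e5 N.

7.63e5 N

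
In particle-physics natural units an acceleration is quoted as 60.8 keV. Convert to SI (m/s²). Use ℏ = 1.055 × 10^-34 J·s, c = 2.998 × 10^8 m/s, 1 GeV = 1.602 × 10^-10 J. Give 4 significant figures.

2.768 × 10^28 m/s²

Acceleration is [L]/[T]² = c·[E]/ℏ.
1 GeV → c/ℏ × (1 GeV in J) = 4.552 × 10^32 m/s².
Convert the energy scale: 60.8 keV = 6.08 × 10^-5 GeV.
Result: 6.08 × 10^-5 × 4.552 × 10^32 = 2.768 × 10^28 m/s².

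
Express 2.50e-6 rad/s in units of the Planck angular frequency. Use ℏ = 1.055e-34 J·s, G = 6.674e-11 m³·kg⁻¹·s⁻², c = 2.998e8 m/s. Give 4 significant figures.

Planck angular frequency: ω_P = √(c⁵/(ℏG)) = 1.855e43 rad/s.
2.50e-6 / 1.855e43 = 1.348e-49

1.348e-49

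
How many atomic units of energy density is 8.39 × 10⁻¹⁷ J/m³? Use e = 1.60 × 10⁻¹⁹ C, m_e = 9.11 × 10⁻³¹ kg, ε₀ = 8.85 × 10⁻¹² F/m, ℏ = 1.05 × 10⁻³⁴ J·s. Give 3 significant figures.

2.78 × 10⁻³⁰

atomic unit of energy density: u_au = E_h/a₀³ = m_e⁴e¹⁰/((4πε₀)⁵ℏ⁸) = 3.01 × 10¹³ J/m³.
8.39 × 10⁻¹⁷ / 3.01 × 10¹³ = 2.78 × 10⁻³⁰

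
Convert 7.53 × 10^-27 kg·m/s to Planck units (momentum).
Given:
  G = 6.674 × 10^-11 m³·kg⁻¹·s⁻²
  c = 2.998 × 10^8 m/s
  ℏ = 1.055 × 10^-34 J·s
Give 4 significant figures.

Planck momentum: p_P = √(ℏc³/G) = 6.527 kg·m/s.
7.53 × 10^-27 / 6.527 = 1.154 × 10^-27

1.154 × 10^-27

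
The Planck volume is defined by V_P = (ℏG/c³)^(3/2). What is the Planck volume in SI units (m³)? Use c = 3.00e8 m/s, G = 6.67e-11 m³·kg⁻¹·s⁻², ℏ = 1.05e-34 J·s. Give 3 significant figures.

4.18e-105 m³

V_P = (ℏG/c³)^(3/2)
  = √(1.75e-209)
  = 4.18e-105 m³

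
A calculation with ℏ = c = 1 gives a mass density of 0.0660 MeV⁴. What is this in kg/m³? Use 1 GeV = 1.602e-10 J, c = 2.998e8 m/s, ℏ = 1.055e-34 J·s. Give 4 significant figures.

Mass density is [E]/(c²[L]³) = [E]⁴/(ℏ³c⁵).
1 GeV⁴ → 1/(ℏ³c⁵) × (1 GeV in J)⁴ = 2.316e20 kg/m³.
Convert the energy scale: 0.0660 MeV⁴ = 6.60e-14 GeV⁴.
Result: 6.60e-14 × 2.316e20 = 1.529e7 kg/m³.

1.529e7 kg/m³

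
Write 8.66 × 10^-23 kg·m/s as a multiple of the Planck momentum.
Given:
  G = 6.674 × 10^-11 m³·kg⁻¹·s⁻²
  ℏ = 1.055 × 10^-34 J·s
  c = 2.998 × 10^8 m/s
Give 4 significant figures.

1.327 × 10^-23

Planck momentum: p_P = √(ℏc³/G) = 6.527 kg·m/s.
8.66 × 10^-23 / 6.527 = 1.327 × 10^-23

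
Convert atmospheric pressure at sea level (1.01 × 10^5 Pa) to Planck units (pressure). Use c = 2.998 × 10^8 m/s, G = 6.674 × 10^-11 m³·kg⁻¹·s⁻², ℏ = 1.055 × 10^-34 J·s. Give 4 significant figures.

Planck pressure: p_P = c⁷/(ℏG²) = 4.632 × 10^113 Pa.
1.01 × 10^5 / 4.632 × 10^113 = 2.180 × 10^-109

2.180 × 10^-109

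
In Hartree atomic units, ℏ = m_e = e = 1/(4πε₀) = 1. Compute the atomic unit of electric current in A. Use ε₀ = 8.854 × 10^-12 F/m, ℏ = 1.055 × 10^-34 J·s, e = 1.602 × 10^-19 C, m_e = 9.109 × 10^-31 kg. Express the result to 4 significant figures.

From ℏ = m_e = e = 1/(4πε₀) = 1 the current scale is I_au = e E_h/ℏ = m_e e⁵/((4πε₀)²ℏ³).
E_h = 4.354 × 10^-18 J
e·E_h/ℏ = 6.612 × 10^-3 A

6.612 × 10^-3 A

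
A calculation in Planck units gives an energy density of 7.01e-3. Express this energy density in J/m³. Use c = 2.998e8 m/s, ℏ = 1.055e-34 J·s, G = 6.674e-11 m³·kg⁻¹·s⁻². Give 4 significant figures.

3.247e111 J/m³

One Planck energy density: u_P = c⁷/(ℏG²) = 4.632e113 J/m³.
7.01e-3 × 4.632e113 J/m³ = 3.247e111 J/m³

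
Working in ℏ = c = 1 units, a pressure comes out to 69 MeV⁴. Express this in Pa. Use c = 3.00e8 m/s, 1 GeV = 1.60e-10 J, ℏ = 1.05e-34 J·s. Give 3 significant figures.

Pressure is [E]/[L]³ = [E]⁴/(ℏc)³.
1 GeV⁴ → 1/(ℏc)³ × (1 GeV in J)⁴ = 2.10e37 Pa.
Convert the energy scale: 69 MeV⁴ = 6.90e-11 GeV⁴.
Result: 6.90e-11 × 2.10e37 = 1.45e27 Pa.

1.45e27 Pa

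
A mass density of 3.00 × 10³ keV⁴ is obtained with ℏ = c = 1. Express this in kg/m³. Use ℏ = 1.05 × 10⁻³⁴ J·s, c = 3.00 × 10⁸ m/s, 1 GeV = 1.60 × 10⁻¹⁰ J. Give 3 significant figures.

0.699 kg/m³

Mass density is [E]/(c²[L]³) = [E]⁴/(ℏ³c⁵).
1 GeV⁴ → 1/(ℏ³c⁵) × (1 GeV in J)⁴ = 2.33 × 10²⁰ kg/m³.
Convert the energy scale: 3.00 × 10³ keV⁴ = 3.00 × 10⁻²¹ GeV⁴.
Result: 3.00 × 10⁻²¹ × 2.33 × 10²⁰ = 0.699 kg/m³.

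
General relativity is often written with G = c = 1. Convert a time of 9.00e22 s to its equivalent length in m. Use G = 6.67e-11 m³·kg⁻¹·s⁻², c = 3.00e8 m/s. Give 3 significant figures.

2.70e31 m

Time → length via c.
9.00e22 s × (c) = 2.70e31 m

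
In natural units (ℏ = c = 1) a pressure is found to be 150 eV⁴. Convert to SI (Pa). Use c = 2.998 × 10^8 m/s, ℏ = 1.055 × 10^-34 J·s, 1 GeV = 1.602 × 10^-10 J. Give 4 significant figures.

3.122 × 10^3 Pa

Pressure is [E]/[L]³ = [E]⁴/(ℏc)³.
1 GeV⁴ → 1/(ℏc)³ × (1 GeV in J)⁴ = 2.082 × 10^37 Pa.
Convert the energy scale: 150 eV⁴ = 1.50 × 10^-34 GeV⁴.
Result: 1.50 × 10^-34 × 2.082 × 10^37 = 3.122 × 10^3 Pa.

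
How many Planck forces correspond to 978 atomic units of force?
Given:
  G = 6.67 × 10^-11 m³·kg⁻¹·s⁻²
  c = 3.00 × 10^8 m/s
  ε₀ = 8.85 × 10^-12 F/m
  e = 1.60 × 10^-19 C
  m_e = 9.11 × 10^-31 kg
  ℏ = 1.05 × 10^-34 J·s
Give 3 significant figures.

6.71 × 10^-49

atomic unit of force: F_au = E_h/a₀ = m_e²e⁶/((4πε₀)³ℏ⁴) = 8.33 × 10^-8 N
Planck force: F_P = c⁴/G = 1.21 × 10^44 N
978 × 8.33 × 10^-8 / 1.21 × 10^44 = 6.71 × 10^-49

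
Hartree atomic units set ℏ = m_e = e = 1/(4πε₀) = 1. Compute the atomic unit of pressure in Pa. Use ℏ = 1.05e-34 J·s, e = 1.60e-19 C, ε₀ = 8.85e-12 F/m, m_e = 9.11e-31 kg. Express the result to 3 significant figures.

3.01e13 Pa

The unique combination of the constants set to 1 with dimensions of pressure is P_au = E_h/a₀³ = m_e⁴e¹⁰/((4πε₀)⁵ℏ⁸).
E_h = 4.38e-18 J
a₀ = 5.26e-11 m
E_h/a₀³ = 3.01e13 Pa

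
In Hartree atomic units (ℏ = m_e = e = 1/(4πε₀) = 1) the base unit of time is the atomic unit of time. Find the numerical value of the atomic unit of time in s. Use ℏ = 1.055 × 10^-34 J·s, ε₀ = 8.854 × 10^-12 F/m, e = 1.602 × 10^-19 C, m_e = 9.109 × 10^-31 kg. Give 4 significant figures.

2.423 × 10^-17 s

τ_au = (4πε₀)²ℏ³/(m_e e⁴)
E_h = 4.354 × 10^-18 J
ℏ/E_h = 2.423 × 10^-17 s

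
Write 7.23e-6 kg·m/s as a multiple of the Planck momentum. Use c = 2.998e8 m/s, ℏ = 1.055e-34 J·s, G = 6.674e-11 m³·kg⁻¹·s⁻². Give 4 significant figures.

1.108e-6

Planck momentum: p_P = √(ℏc³/G) = 6.527 kg·m/s.
7.23e-6 / 6.527 = 1.108e-6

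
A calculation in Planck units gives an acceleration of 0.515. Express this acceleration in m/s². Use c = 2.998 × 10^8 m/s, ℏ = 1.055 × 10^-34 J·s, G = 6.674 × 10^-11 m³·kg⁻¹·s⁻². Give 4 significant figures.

2.864 × 10^51 m/s²

One Planck acceleration: a_P = √(c⁷/(ℏG)) = 5.560 × 10^51 m/s².
0.515 × 5.560 × 10^51 m/s² = 2.864 × 10^51 m/s²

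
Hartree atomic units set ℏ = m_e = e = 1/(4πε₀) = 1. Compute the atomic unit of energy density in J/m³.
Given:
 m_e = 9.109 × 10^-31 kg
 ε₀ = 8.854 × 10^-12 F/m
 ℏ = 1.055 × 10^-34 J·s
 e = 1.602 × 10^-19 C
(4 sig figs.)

2.929 × 10^13 J/m³

The unique combination of the constants set to 1 with dimensions of energy density is u_au = E_h/a₀³ = m_e⁴e¹⁰/((4πε₀)⁵ℏ⁸).
E_h = 4.354 × 10^-18 J
a₀ = 5.297 × 10^-11 m
E_h/a₀³ = 2.929 × 10^13 J/m³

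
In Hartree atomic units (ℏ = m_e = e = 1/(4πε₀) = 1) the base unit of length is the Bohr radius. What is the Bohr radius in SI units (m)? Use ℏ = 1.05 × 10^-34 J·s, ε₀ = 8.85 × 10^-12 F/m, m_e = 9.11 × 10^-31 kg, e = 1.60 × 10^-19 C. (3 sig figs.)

5.26 × 10^-11 m

a₀ = 4πε₀ℏ²/(m_e e²)
  = 1.23 × 10^-78 / 2.33 × 10^-68
  = 5.26 × 10^-11 m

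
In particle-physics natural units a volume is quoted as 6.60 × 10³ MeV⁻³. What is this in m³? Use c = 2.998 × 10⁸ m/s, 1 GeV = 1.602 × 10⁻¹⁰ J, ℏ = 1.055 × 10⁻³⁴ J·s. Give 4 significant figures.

Volume is [L]³ = [E]⁻³·(ℏc)³.
1 GeV⁻³ → (ℏc)³ × (1 GeV in J)⁻³ = 7.696 × 10⁻⁴⁸ m³.
Convert the energy scale: 6.60 × 10³ MeV⁻³ = 6.60 × 10¹² GeV⁻³.
Result: 6.60 × 10¹² × 7.696 × 10⁻⁴⁸ = 5.079 × 10⁻³⁵ m³.

5.079 × 10⁻³⁵ m³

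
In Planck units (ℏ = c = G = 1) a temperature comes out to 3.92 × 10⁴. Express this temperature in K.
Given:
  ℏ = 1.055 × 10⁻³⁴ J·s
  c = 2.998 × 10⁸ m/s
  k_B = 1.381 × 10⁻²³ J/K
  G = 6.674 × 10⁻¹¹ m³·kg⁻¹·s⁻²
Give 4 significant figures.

One Planck temperature: T_P = √(ℏc⁵/G) / k_B = 1.417 × 10³² K.
3.92 × 10⁴ × 1.417 × 10³² K = 5.554 × 10³⁶ K

5.554 × 10³⁶ K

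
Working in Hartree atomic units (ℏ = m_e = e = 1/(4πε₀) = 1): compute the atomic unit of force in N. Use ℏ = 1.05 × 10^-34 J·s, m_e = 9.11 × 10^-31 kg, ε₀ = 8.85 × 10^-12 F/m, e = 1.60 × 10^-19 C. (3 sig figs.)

8.33 × 10^-8 N

The unique combination of the constants set to 1 with dimensions of force is F_au = E_h/a₀ = m_e²e⁶/((4πε₀)³ℏ⁴).
E_h = 4.38 × 10^-18 J
a₀ = 5.26 × 10^-11 m
E_h/a₀ = 8.33 × 10^-8 N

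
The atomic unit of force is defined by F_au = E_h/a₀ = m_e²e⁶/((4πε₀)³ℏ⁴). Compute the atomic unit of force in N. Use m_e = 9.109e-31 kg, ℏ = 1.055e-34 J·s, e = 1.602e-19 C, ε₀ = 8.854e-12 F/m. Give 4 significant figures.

8.220e-8 N

F_au = E_h/a₀ = m_e²e⁶/((4πε₀)³ℏ⁴)
E_h = 4.354e-18 J
a₀ = 5.297e-11 m
E_h/a₀ = 8.220e-8 N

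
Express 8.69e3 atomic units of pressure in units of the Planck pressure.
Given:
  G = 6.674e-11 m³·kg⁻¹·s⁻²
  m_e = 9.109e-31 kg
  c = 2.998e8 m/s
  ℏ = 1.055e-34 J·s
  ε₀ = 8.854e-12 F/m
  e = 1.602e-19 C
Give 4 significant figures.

atomic unit of pressure: P_au = E_h/a₀³ = m_e⁴e¹⁰/((4πε₀)⁵ℏ⁸) = 2.929e13 Pa
Planck pressure: p_P = c⁷/(ℏG²) = 4.632e113 Pa
8.69e3 × 2.929e13 / 4.632e113 = 5.495e-97

5.495e-97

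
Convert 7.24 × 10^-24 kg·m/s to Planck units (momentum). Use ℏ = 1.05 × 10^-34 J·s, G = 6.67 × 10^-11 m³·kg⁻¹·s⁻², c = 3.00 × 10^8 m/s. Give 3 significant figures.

Planck momentum: p_P = √(ℏc³/G) = 6.52 kg·m/s.
7.24 × 10^-24 / 6.52 = 1.11 × 10^-24

1.11 × 10^-24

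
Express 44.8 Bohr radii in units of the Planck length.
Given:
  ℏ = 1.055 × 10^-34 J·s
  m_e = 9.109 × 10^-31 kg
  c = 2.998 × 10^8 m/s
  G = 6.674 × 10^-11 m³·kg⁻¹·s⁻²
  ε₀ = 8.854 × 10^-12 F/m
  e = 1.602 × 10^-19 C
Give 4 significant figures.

Bohr radius: a₀ = 4πε₀ℏ²/(m_e e²) = 5.297 × 10^-11 m
Planck length: ℓ_P = √(ℏG/c³) = 1.616 × 10^-35 m
44.8 × 5.297 × 10^-11 / 1.616 × 10^-35 = 1.468 × 10^26

1.468 × 10^26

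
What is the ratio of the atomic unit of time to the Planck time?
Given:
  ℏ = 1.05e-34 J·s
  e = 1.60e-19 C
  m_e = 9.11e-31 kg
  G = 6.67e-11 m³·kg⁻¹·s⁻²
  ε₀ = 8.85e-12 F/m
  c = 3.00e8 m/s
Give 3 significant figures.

4.47e26

atomic unit of time: τ_au = (4πε₀)²ℏ³/(m_e e⁴) = 2.40e-17 s
Planck time: t_P = √(ℏG/c⁵) = 5.37e-44 s
ratio = 2.40e-17 / 5.37e-44 = 4.47e26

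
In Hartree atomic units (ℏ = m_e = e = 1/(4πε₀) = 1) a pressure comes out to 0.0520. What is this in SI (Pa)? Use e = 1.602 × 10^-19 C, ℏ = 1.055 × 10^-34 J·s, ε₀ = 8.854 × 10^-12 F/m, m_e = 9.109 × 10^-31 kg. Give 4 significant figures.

1.523 × 10^12 Pa

One atomic unit of pressure: P_au = E_h/a₀³ = m_e⁴e¹⁰/((4πε₀)⁵ℏ⁸) = 2.929 × 10^13 Pa.
0.0520 × 2.929 × 10^13 Pa = 1.523 × 10^12 Pa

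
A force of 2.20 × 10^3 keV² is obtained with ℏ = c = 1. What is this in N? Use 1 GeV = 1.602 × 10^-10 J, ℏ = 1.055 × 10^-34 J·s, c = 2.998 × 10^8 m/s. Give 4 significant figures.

1.785 × 10^-3 N

Force is [E]/[L] = [E]²/(ℏc); restore (ℏc)⁻¹.
1 GeV² → 1/(ℏc) × (1 GeV in J)² = 8.114 × 10^5 N.
Convert the energy scale: 2.20 × 10^3 keV² = 2.20 × 10^-9 GeV².
Result: 2.20 × 10^-9 × 8.114 × 10^5 = 1.785 × 10^-3 N.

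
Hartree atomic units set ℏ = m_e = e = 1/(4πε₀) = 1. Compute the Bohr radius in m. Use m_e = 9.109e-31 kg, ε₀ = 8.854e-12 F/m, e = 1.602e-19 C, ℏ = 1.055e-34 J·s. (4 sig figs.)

5.297e-11 m

Dimensional analysis gives a₀ = 4πε₀ℏ²/(m_e e²).
  = 1.238e-78 / 2.338e-68
  = 5.297e-11 m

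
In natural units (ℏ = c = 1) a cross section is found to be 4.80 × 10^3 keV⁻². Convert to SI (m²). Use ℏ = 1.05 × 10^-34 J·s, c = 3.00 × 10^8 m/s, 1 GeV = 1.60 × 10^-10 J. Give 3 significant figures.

1.86 × 10^-16 m²

Area is [L]² = [E]⁻²·(ℏc)²; restore (ℏc)².
1 GeV⁻² → (ℏc)² × (1 GeV in J)⁻² = 3.88 × 10^-32 m².
Convert the energy scale: 4.80 × 10^3 keV⁻² = 4.80 × 10^15 GeV⁻².
Result: 4.80 × 10^15 × 3.88 × 10^-32 = 1.86 × 10^-16 m².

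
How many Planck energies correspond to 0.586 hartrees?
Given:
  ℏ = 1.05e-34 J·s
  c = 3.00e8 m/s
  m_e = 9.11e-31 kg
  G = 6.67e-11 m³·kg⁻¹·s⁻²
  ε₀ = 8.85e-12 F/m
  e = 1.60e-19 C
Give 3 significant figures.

1.31e-27

hartree: E_h = m_e e⁴/(4πε₀ℏ)² = 4.38e-18 J
Planck energy: E_P = √(ℏc⁵/G) = 1.96e9 J
0.586 × 4.38e-18 / 1.96e9 = 1.31e-27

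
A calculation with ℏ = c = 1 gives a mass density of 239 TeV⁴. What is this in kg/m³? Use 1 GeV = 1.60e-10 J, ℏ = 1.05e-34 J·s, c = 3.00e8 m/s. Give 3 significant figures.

5.57e34 kg/m³

Mass density is [E]/(c²[L]³) = [E]⁴/(ℏ³c⁵).
1 GeV⁴ → 1/(ℏ³c⁵) × (1 GeV in J)⁴ = 2.33e20 kg/m³.
Convert the energy scale: 239 TeV⁴ = 2.39e14 GeV⁴.
Result: 2.39e14 × 2.33e20 = 5.57e34 kg/m³.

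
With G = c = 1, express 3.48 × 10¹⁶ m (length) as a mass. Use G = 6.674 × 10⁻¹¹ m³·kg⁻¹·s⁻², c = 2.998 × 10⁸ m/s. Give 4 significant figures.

Length → mass via c²/G.
3.48 × 10¹⁶ m × (c²/G) = 4.687 × 10⁴³ kg

4.687 × 10⁴³ kg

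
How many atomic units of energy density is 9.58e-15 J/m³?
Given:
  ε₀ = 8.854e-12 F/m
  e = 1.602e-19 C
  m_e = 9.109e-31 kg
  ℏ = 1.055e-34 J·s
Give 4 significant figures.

3.271e-28

atomic unit of energy density: u_au = E_h/a₀³ = m_e⁴e¹⁰/((4πε₀)⁵ℏ⁸) = 2.929e13 J/m³.
9.58e-15 / 2.929e13 = 3.271e-28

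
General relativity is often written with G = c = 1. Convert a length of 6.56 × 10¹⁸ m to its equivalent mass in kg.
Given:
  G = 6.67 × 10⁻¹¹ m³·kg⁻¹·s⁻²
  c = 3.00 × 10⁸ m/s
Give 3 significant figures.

8.85 × 10⁴⁵ kg

Length → mass via c²/G.
6.56 × 10¹⁸ m × (c²/G) = 8.85 × 10⁴⁵ kg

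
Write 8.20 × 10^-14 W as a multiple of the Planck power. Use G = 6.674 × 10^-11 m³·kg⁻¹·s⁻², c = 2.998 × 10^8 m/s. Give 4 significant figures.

2.260 × 10^-66

Planck power: P_P = c⁵/G = 3.629 × 10^52 W.
8.20 × 10^-14 / 3.629 × 10^52 = 2.260 × 10^-66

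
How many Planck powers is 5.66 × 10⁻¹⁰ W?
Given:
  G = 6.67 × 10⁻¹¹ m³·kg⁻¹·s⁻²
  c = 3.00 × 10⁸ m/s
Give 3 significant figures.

Planck power: P_P = c⁵/G = 3.64 × 10⁵² W.
5.66 × 10⁻¹⁰ / 3.64 × 10⁵² = 1.55 × 10⁻⁶²

1.55 × 10⁻⁶²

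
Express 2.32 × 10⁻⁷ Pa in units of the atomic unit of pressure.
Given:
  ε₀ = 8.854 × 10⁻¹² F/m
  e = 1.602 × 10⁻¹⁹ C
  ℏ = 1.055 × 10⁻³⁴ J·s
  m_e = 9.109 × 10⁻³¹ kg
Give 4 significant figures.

atomic unit of pressure: P_au = E_h/a₀³ = m_e⁴e¹⁰/((4πε₀)⁵ℏ⁸) = 2.929 × 10¹³ Pa.
2.32 × 10⁻⁷ / 2.929 × 10¹³ = 7.920 × 10⁻²¹

7.920 × 10⁻²¹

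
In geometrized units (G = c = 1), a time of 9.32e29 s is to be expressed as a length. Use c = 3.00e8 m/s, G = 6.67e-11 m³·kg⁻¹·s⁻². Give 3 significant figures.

Time → length via c.
9.32e29 s × (c) = 2.80e38 m

2.80e38 m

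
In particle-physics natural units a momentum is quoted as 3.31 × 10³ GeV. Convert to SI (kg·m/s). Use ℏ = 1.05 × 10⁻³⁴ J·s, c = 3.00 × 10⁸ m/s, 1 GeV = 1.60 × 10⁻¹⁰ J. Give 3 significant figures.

Momentum is [E]/c; divide by c.
1 GeV → 1/c × (1 GeV in J) = 5.33 × 10⁻¹⁹ kg·m/s.
Result: 3.31 × 10³ × 5.33 × 10⁻¹⁹ = 1.77 × 10⁻¹⁵ kg·m/s.

1.77 × 10⁻¹⁵ kg·m/s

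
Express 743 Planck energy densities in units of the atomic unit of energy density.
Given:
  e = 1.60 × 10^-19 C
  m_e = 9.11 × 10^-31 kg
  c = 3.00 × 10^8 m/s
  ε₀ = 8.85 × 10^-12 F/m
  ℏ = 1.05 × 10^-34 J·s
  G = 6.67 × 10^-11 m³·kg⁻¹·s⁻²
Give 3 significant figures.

1.15 × 10^103

Planck energy density: u_P = c⁷/(ℏG²) = 4.68 × 10^113 J/m³
atomic unit of energy density: u_au = E_h/a₀³ = m_e⁴e¹⁰/((4πε₀)⁵ℏ⁸) = 3.01 × 10^13 J/m³
743 × 4.68 × 10^113 / 3.01 × 10^13 = 1.15 × 10^103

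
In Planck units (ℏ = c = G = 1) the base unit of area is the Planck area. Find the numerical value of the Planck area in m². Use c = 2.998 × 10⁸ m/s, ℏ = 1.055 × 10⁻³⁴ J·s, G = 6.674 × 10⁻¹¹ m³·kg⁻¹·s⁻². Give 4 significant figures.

2.613 × 10⁻⁷⁰ m²

A_P = ℏG/c³
  = 7.041 × 10⁻⁴⁵ / 2.695 × 10²⁵
  = 2.613 × 10⁻⁷⁰ m²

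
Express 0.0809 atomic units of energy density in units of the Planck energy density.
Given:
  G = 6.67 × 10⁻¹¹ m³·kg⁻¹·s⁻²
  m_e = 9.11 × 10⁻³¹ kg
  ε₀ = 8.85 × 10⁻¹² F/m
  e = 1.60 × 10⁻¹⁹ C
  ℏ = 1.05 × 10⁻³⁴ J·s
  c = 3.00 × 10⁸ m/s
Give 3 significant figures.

5.21 × 10⁻¹⁰²

atomic unit of energy density: u_au = E_h/a₀³ = m_e⁴e¹⁰/((4πε₀)⁵ℏ⁸) = 3.01 × 10¹³ J/m³
Planck energy density: u_P = c⁷/(ℏG²) = 4.68 × 10¹¹³ J/m³
0.0809 × 3.01 × 10¹³ / 4.68 × 10¹¹³ = 5.21 × 10⁻¹⁰²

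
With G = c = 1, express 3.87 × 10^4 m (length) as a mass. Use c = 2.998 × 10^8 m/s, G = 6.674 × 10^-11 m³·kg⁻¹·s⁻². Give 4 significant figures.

Length → mass via c²/G.
3.87 × 10^4 m × (c²/G) = 5.212 × 10^31 kg

5.212 × 10^31 kg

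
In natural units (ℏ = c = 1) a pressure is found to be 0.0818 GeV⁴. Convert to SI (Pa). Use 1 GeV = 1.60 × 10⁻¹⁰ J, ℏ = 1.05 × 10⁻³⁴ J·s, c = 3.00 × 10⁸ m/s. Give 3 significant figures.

Pressure is [E]/[L]³ = [E]⁴/(ℏc)³.
1 GeV⁴ → 1/(ℏc)³ × (1 GeV in J)⁴ = 2.10 × 10³⁷ Pa.
Result: 0.0818 × 2.10 × 10³⁷ = 1.72 × 10³⁶ Pa.

1.72 × 10³⁶ Pa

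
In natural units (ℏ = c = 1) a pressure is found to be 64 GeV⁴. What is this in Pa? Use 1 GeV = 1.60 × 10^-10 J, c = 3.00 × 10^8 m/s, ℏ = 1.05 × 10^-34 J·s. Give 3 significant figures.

Pressure is [E]/[L]³ = [E]⁴/(ℏc)³.
1 GeV⁴ → 1/(ℏc)³ × (1 GeV in J)⁴ = 2.10 × 10^37 Pa.
Result: 64 × 2.10 × 10^37 = 1.34 × 10^39 Pa.

1.34 × 10^39 Pa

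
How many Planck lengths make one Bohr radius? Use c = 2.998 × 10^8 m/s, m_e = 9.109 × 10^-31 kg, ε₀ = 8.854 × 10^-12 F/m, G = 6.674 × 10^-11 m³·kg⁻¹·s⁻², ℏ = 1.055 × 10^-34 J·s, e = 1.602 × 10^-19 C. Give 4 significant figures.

3.277 × 10^24

Bohr radius: a₀ = 4πε₀ℏ²/(m_e e²) = 5.297 × 10^-11 m
Planck length: ℓ_P = √(ℏG/c³) = 1.616 × 10^-35 m
ratio = 5.297 × 10^-11 / 1.616 × 10^-35 = 3.277 × 10^24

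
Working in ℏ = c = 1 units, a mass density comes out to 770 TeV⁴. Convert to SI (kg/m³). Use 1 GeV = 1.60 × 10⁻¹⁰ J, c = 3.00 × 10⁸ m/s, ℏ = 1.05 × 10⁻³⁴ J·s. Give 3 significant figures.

Mass density is [E]/(c²[L]³) = [E]⁴/(ℏ³c⁵).
1 GeV⁴ → 1/(ℏ³c⁵) × (1 GeV in J)⁴ = 2.33 × 10²⁰ kg/m³.
Convert the energy scale: 770 TeV⁴ = 7.70 × 10¹⁴ GeV⁴.
Result: 7.70 × 10¹⁴ × 2.33 × 10²⁰ = 1.79 × 10³⁵ kg/m³.

1.79 × 10³⁵ kg/m³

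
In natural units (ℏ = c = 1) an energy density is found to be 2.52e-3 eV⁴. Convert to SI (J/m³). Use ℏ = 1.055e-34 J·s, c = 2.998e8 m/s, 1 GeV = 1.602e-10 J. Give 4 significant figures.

0.05246 J/m³

[E]/[L]³ = [E]⁴/(ℏc)³; restore (ℏc)⁻³.
1 GeV⁴ → 1/(ℏc)³ × (1 GeV in J)⁴ = 2.082e37 J/m³.
Convert the energy scale: 2.52e-3 eV⁴ = 2.52e-39 GeV⁴.
Result: 2.52e-39 × 2.082e37 = 0.05246 J/m³.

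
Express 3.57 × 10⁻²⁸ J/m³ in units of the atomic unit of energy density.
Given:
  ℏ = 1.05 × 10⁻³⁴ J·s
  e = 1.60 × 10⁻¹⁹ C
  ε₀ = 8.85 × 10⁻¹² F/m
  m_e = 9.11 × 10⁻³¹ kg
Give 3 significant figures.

1.18 × 10⁻⁴¹

atomic unit of energy density: u_au = E_h/a₀³ = m_e⁴e¹⁰/((4πε₀)⁵ℏ⁸) = 3.01 × 10¹³ J/m³.
3.57 × 10⁻²⁸ / 3.01 × 10¹³ = 1.18 × 10⁻⁴¹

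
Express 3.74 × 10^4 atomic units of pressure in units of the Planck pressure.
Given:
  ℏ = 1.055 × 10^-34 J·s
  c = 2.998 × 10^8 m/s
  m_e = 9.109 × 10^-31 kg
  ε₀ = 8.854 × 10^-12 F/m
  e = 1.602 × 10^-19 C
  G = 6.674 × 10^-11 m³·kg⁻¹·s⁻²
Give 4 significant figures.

2.365 × 10^-96

atomic unit of pressure: P_au = E_h/a₀³ = m_e⁴e¹⁰/((4πε₀)⁵ℏ⁸) = 2.929 × 10^13 Pa
Planck pressure: p_P = c⁷/(ℏG²) = 4.632 × 10^113 Pa
3.74 × 10^4 × 2.929 × 10^13 / 4.632 × 10^113 = 2.365 × 10^-96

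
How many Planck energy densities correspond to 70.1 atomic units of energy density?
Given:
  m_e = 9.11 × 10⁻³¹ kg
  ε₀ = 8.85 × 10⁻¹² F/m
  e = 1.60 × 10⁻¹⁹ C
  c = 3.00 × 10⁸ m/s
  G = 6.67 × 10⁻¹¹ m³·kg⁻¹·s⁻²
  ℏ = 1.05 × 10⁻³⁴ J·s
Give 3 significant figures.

4.51 × 10⁻⁹⁹

atomic unit of energy density: u_au = E_h/a₀³ = m_e⁴e¹⁰/((4πε₀)⁵ℏ⁸) = 3.01 × 10¹³ J/m³
Planck energy density: u_P = c⁷/(ℏG²) = 4.68 × 10¹¹³ J/m³
70.1 × 3.01 × 10¹³ / 4.68 × 10¹¹³ = 4.51 × 10⁻⁹⁹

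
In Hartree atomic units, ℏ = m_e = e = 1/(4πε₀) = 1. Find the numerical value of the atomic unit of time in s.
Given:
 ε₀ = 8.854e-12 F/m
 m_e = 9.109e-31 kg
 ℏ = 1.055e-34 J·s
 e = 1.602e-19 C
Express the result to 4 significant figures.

The unique combination of the constants set to 1 with dimensions of time is τ_au = (4πε₀)²ℏ³/(m_e e⁴).
E_h = 4.354e-18 J
ℏ/E_h = 2.423e-17 s

2.423e-17 s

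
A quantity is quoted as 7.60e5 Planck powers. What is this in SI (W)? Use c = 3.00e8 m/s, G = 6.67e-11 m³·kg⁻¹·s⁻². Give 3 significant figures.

One Planck power: P_P = c⁵/G = 3.64e52 W.
7.60e5 × 3.64e52 W = 2.77e58 W

2.77e58 W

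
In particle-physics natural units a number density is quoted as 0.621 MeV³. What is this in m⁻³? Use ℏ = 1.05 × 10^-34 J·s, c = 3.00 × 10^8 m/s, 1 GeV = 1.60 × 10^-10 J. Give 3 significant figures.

Number density is [L]⁻³ = [E]³/(ℏc)³.
1 GeV³ → 1/(ℏc)³ × (1 GeV in J)³ = 1.31 × 10^47 m⁻³.
Convert the energy scale: 0.621 MeV³ = 6.21 × 10^-10 GeV³.
Result: 6.21 × 10^-10 × 1.31 × 10^47 = 8.14 × 10^37 m⁻³.

8.14 × 10^37 m⁻³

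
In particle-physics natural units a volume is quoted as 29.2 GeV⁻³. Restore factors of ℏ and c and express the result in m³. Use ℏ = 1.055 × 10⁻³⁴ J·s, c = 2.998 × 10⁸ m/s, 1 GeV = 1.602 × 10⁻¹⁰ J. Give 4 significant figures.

Volume is [L]³ = [E]⁻³·(ℏc)³.
1 GeV⁻³ → (ℏc)³ × (1 GeV in J)⁻³ = 7.696 × 10⁻⁴⁸ m³.
Result: 29.2 × 7.696 × 10⁻⁴⁸ = 2.247 × 10⁻⁴⁶ m³.

2.247 × 10⁻⁴⁶ m³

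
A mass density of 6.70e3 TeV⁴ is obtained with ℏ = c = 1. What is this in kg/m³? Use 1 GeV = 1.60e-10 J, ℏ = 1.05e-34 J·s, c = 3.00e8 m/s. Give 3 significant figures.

Mass density is [E]/(c²[L]³) = [E]⁴/(ℏ³c⁵).
1 GeV⁴ → 1/(ℏ³c⁵) × (1 GeV in J)⁴ = 2.33e20 kg/m³.
Convert the energy scale: 6.70e3 TeV⁴ = 6.70e15 GeV⁴.
Result: 6.70e15 × 2.33e20 = 1.56e36 kg/m³.

1.56e36 kg/m³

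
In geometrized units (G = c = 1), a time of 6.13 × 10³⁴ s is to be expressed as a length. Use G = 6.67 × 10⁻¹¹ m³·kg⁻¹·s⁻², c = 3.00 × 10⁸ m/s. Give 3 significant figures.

Time → length via c.
6.13 × 10³⁴ s × (c) = 1.84 × 10⁴³ m

1.84 × 10⁴³ m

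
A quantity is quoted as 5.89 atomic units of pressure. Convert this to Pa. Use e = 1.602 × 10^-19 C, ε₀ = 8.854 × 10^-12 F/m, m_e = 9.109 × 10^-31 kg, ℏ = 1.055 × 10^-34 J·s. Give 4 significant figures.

One atomic unit of pressure: P_au = E_h/a₀³ = m_e⁴e¹⁰/((4πε₀)⁵ℏ⁸) = 2.929 × 10^13 Pa.
5.89 × 2.929 × 10^13 Pa = 1.725 × 10^14 Pa

1.725 × 10^14 Pa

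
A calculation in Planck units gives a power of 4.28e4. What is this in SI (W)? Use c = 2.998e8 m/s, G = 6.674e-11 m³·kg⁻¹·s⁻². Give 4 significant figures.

1.553e57 W

One Planck power: P_P = c⁵/G = 3.629e52 W.
4.28e4 × 3.629e52 W = 1.553e57 W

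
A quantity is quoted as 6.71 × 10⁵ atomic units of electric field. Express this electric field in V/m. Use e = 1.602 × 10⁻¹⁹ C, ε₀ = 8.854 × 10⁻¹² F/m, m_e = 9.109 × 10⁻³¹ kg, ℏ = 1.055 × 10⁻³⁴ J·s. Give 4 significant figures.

One atomic unit of electric field: E_au = E_h/(e a₀) = m_e²e⁵/((4πε₀)³ℏ⁴) = 5.131 × 10¹¹ V/m.
6.71 × 10⁵ × 5.131 × 10¹¹ V/m = 3.443 × 10¹⁷ V/m

3.443 × 10¹⁷ V/m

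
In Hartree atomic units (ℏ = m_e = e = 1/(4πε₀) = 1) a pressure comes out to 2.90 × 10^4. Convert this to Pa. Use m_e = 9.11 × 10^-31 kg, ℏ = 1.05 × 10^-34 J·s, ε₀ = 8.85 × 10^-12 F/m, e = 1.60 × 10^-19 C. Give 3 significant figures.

One atomic unit of pressure: P_au = E_h/a₀³ = m_e⁴e¹⁰/((4πε₀)⁵ℏ⁸) = 3.01 × 10^13 Pa.
2.90 × 10^4 × 3.01 × 10^13 Pa = 8.74 × 10^17 Pa

8.74 × 10^17 Pa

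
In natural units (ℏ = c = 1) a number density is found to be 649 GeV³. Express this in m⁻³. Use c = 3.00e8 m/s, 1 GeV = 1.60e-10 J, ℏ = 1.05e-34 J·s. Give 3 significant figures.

Number density is [L]⁻³ = [E]³/(ℏc)³.
1 GeV³ → 1/(ℏc)³ × (1 GeV in J)³ = 1.31e47 m⁻³.
Result: 649 × 1.31e47 = 8.50e49 m⁻³.

8.50e49 m⁻³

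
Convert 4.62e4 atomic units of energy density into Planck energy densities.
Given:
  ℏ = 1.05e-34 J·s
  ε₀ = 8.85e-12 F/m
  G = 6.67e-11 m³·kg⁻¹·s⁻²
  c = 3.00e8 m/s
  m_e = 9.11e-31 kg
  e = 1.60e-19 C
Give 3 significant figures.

atomic unit of energy density: u_au = E_h/a₀³ = m_e⁴e¹⁰/((4πε₀)⁵ℏ⁸) = 3.01e13 J/m³
Planck energy density: u_P = c⁷/(ℏG²) = 4.68e113 J/m³
4.62e4 × 3.01e13 / 4.68e113 = 2.97e-96

2.97e-96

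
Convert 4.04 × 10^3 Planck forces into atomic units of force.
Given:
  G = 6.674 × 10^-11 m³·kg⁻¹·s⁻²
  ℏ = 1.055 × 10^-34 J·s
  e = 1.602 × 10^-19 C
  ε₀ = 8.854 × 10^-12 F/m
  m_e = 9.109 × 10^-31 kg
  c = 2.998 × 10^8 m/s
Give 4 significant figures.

5.949 × 10^54

Planck force: F_P = c⁴/G = 1.210 × 10^44 N
atomic unit of force: F_au = E_h/a₀ = m_e²e⁶/((4πε₀)³ℏ⁴) = 8.220 × 10^-8 N
4.04 × 10^3 × 1.210 × 10^44 / 8.220 × 10^-8 = 5.949 × 10^54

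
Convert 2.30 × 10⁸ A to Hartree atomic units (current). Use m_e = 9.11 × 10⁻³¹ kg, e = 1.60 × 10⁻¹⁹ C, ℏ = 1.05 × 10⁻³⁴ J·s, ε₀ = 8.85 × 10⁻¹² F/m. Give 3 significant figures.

atomic unit of electric current: I_au = e E_h/ℏ = m_e e⁵/((4πε₀)²ℏ³) = 6.67 × 10⁻³ A.
2.30 × 10⁸ / 6.67 × 10⁻³ = 3.45 × 10¹⁰

3.45 × 10¹⁰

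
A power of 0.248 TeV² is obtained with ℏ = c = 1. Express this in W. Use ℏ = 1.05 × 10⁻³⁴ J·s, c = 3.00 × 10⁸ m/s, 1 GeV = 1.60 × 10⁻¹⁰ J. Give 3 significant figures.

6.05 × 10¹⁹ W

Power is [E]/[T] = [E]²/ℏ.
1 GeV² → 1/ℏ × (1 GeV in J)² = 2.44 × 10¹⁴ W.
Convert the energy scale: 0.248 TeV² = 2.48 × 10⁵ GeV².
Result: 2.48 × 10⁵ × 2.44 × 10¹⁴ = 6.05 × 10¹⁹ W.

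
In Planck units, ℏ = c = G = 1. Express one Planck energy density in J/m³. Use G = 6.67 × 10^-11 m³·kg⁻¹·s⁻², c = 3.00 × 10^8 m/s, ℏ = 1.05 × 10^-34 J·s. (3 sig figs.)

Dimensional analysis gives u_P = c⁷/(ℏG²).
  = 2.19 × 10^59 / 4.67 × 10^-55
  = 4.68 × 10^113 J/m³

4.68 × 10^113 J/m³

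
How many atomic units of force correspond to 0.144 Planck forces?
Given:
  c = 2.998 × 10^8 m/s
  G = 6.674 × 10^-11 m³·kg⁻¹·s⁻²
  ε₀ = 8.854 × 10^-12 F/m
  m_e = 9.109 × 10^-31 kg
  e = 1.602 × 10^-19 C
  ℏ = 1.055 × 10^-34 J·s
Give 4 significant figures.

Planck force: F_P = c⁴/G = 1.210 × 10^44 N
atomic unit of force: F_au = E_h/a₀ = m_e²e⁶/((4πε₀)³ℏ⁴) = 8.220 × 10^-8 N
0.144 × 1.210 × 10^44 / 8.220 × 10^-8 = 2.121 × 10^50

2.121 × 10^50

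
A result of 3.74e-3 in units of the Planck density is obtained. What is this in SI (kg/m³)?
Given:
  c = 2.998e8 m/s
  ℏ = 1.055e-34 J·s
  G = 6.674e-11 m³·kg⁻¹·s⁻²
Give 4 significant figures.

1.928e94 kg/m³

One Planck density: ρ_P = c⁵/(ℏG²) = 5.154e96 kg/m³.
3.74e-3 × 5.154e96 kg/m³ = 1.928e94 kg/m³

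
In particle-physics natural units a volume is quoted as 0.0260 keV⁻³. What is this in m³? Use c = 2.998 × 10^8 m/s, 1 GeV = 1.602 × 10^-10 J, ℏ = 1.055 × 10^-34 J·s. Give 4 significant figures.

Volume is [L]³ = [E]⁻³·(ℏc)³.
1 GeV⁻³ → (ℏc)³ × (1 GeV in J)⁻³ = 7.696 × 10^-48 m³.
Convert the energy scale: 0.0260 keV⁻³ = 2.60 × 10^16 GeV⁻³.
Result: 2.60 × 10^16 × 7.696 × 10^-48 = 2.001 × 10^-31 m³.

2.001 × 10^-31 m³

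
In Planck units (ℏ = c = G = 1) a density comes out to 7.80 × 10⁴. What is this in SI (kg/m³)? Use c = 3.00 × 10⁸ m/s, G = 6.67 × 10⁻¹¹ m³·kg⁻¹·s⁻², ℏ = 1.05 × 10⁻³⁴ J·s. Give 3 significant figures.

4.06 × 10¹⁰¹ kg/m³

One Planck density: ρ_P = c⁵/(ℏG²) = 5.20 × 10⁹⁶ kg/m³.
7.80 × 10⁴ × 5.20 × 10⁹⁶ kg/m³ = 4.06 × 10¹⁰¹ kg/m³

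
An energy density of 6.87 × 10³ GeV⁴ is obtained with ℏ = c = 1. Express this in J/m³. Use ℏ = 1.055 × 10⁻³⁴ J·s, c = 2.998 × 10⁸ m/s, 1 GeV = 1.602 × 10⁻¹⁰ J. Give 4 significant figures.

[E]/[L]³ = [E]⁴/(ℏc)³; restore (ℏc)⁻³.
1 GeV⁴ → 1/(ℏc)³ × (1 GeV in J)⁴ = 2.082 × 10³⁷ J/m³.
Result: 6.87 × 10³ × 2.082 × 10³⁷ = 1.430 × 10⁴¹ J/m³.

1.430 × 10⁴¹ J/m³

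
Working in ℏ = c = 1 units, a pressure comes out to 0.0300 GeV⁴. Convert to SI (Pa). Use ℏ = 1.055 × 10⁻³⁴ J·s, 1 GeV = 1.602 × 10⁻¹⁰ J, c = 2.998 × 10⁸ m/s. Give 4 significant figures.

6.245 × 10³⁵ Pa

Pressure is [E]/[L]³ = [E]⁴/(ℏc)³.
1 GeV⁴ → 1/(ℏc)³ × (1 GeV in J)⁴ = 2.082 × 10³⁷ Pa.
Result: 0.0300 × 2.082 × 10³⁷ = 6.245 × 10³⁵ Pa.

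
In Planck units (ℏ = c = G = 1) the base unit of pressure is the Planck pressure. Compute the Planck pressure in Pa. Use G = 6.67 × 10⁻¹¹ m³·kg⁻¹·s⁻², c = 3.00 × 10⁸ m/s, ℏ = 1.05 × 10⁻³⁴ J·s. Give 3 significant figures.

p_P = c⁷/(ℏG²)
  = 2.19 × 10⁵⁹ / 4.67 × 10⁻⁵⁵
  = 4.68 × 10¹¹³ Pa

4.68 × 10¹¹³ Pa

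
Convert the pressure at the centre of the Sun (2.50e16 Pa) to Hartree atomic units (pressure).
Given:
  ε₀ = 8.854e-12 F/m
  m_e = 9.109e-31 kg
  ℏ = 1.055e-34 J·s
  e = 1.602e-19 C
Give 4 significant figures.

853.5

atomic unit of pressure: P_au = E_h/a₀³ = m_e⁴e¹⁰/((4πε₀)⁵ℏ⁸) = 2.929e13 Pa.
2.50e16 / 2.929e13 = 853.5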